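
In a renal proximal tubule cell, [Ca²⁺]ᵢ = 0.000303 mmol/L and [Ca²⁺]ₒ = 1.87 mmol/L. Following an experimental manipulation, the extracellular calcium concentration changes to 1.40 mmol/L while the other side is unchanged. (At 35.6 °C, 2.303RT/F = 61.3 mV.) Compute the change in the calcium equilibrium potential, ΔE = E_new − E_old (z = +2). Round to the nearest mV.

E_old = (61.3/2)·log₁₀(1.87/0.000303) = 116.18 mV
E_new = (61.3/2)·log₁₀(1.40/0.000303) = 112.32 mV
ΔE = 112.32 − (116.18) = -3.85 mV

-4 mV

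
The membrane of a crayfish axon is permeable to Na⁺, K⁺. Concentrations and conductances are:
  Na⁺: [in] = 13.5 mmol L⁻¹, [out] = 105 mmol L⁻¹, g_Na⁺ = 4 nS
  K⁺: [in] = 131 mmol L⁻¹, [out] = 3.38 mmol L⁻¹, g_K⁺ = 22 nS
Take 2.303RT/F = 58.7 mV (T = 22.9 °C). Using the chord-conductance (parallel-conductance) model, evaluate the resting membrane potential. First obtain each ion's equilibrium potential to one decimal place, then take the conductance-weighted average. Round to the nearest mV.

-71 mV

E_Na⁺ = (58.7/1)·log₁₀(105/13.5) = 52.3 mV
E_K⁺ = (58.7/1)·log₁₀(3.38/131) = -93.2 mV
Vm = (Σ gᵢEᵢ)/(Σ gᵢ) = (4·52.3 + 22·-93.2) / (4 + 22)
= -1841.20 / 26 = -70.82 mV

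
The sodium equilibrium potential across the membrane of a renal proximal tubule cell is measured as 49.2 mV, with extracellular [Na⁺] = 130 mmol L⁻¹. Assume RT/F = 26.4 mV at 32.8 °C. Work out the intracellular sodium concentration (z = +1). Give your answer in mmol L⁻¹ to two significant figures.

Nernst: E = (26.4/1) · ln([out]/[in]), so ln([out]/[in]) = 49.2 × 1 / 26.4 = 1.8636.
[out]/[in] = e^(1.8636) = 6.447.
[in] = 130 / 6.447 = 20.16 mmol L⁻¹.

20 mmol L⁻¹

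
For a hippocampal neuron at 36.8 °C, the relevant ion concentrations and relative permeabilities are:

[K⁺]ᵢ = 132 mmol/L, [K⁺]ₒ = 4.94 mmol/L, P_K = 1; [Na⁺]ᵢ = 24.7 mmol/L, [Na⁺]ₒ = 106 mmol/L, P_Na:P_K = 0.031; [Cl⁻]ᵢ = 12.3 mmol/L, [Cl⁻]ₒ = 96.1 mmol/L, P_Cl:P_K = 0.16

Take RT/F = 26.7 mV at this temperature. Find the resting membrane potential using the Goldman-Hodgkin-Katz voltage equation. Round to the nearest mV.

Vm = 26.7 · ln[(Σ P·[cation]ₒ + Σ P·[anion]ᵢ) / (Σ P·[cation]ᵢ + Σ P·[anion]ₒ)]
Numerator = 1×4.94 + 0.031×106 + 0.16×12.3 = 10.19
Denominator = 1×132 + 0.031×24.7 + 0.16×96.1 = 148.1
Vm = 26.7 · ln(0.068812) = 26.7 × (-2.6764) = -71.46 mV

-71 mV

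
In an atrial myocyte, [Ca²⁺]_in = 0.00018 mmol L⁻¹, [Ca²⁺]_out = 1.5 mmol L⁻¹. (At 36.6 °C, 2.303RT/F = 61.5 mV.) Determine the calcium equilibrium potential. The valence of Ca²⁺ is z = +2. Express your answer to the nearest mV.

121 mV

E = (61.5/z) · log₁₀([Ca²⁺]_out/[Ca²⁺]_in) with z = +2.
= (61.5/2) · log₁₀(1.5/0.00018) = 30.75 · log₁₀(8333)
= 30.75 · (3.9208) = 120.57 mV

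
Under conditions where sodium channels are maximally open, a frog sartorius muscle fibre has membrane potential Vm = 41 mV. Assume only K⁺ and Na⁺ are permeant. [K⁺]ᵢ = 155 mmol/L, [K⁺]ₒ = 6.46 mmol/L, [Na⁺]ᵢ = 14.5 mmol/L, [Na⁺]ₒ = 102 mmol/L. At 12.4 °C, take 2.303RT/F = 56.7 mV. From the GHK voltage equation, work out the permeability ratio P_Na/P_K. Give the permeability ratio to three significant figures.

Let α = P_Na/P_K. GHK: Vm = 56.7·log₁₀[(Kₒ + α·Naₒ)/(Kᵢ + α·Naᵢ)].
10^(Vm/56.7) = 10^(41.0/56.7) = 5.2857
So 5.2857·(Kᵢ + α·Naᵢ) = Kₒ + α·Naₒ → α = (5.2857·155.0 − 6.46) / (102.0 − 5.2857·14.5)
α = (819.3 − 6.46) / (102.0 − 76.64) = 812.8/25.36 = 32.06

32.1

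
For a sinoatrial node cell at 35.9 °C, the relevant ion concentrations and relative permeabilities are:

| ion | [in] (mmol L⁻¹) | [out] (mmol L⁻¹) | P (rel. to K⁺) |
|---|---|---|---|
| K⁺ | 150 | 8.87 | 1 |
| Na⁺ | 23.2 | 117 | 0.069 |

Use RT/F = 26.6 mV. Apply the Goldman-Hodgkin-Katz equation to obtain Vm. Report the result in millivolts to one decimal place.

-58.3 mV

Vm = 26.6 · ln[(Σ P·[cation]ₒ + Σ P·[anion]ᵢ) / (Σ P·[cation]ᵢ + Σ P·[anion]ₒ)]
Numerator = 1×8.87 + 0.069×117 = 16.94
Denominator = 1×150 + 0.069×23.2 = 151.6
Vm = 26.6 · ln(0.11176) = 26.6 × (-2.1914) = -58.29 mV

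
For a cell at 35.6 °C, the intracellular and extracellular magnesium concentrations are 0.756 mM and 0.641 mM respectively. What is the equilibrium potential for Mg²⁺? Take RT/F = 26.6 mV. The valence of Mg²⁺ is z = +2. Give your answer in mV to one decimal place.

E = (26.6/z) · ln([Mg²⁺]_out/[Mg²⁺]_in) with z = +2.
= (26.6/2) · ln(0.641/0.756) = 13.30 · ln(0.8479)
= 13.30 · (-0.1650) = -2.19 mV

-2.2 mV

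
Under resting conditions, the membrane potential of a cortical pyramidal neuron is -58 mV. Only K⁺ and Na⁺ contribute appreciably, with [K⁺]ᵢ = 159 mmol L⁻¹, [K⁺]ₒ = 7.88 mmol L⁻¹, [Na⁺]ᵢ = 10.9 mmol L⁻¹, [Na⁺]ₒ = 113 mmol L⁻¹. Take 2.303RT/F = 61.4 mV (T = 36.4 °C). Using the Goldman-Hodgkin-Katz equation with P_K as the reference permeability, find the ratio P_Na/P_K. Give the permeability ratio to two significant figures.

0.091

Let α = P_Na/P_K. GHK: Vm = 61.4·log₁₀[(Kₒ + α·Naₒ)/(Kᵢ + α·Naᵢ)].
10^(Vm/61.4) = 10^(-58.0/61.4) = 0.1136
So 0.1136·(Kᵢ + α·Naᵢ) = Kₒ + α·Naₒ → α = (0.1136·159.0 − 7.88) / (113.0 − 0.1136·10.9)
α = (18.06 − 7.88) / (113.0 − 1.238) = 10.18/111.8 = 0.09111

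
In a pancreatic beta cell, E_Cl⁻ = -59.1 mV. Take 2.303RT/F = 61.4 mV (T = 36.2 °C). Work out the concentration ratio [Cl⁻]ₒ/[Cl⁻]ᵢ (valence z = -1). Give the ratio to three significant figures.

log₁₀([out]/[in]) = E·z/(61.4) = -59.1 × -1 / 61.4 = 0.9625
[out]/[in] = 10^(0.9625) = 9.174

9.17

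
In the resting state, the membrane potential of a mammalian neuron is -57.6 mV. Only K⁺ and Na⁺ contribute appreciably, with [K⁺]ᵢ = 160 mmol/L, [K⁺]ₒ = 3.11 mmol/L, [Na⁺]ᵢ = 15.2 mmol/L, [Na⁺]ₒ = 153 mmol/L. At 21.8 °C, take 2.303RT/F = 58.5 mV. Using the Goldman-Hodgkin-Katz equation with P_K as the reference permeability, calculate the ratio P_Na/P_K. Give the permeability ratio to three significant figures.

Let α = P_Na/P_K. GHK: Vm = 58.5·log₁₀[(Kₒ + α·Naₒ)/(Kᵢ + α·Naᵢ)].
10^(Vm/58.5) = 10^(-57.6/58.5) = 0.10361
So 0.10361·(Kᵢ + α·Naᵢ) = Kₒ + α·Naₒ → α = (0.10361·160.0 − 3.11) / (153.0 − 0.10361·15.2)
α = (16.58 − 3.11) / (153.0 − 1.575) = 13.47/151.4 = 0.08893

0.0889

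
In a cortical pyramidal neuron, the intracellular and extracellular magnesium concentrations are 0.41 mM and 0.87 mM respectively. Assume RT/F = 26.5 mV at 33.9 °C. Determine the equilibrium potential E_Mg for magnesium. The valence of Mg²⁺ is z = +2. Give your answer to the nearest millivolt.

10 mV

E = (26.5/z) · ln([Mg²⁺]_out/[Mg²⁺]_in) with z = +2.
= (26.5/2) · ln(0.87/0.41) = 13.25 · ln(2.122)
= 13.25 · (0.7523) = 9.97 mV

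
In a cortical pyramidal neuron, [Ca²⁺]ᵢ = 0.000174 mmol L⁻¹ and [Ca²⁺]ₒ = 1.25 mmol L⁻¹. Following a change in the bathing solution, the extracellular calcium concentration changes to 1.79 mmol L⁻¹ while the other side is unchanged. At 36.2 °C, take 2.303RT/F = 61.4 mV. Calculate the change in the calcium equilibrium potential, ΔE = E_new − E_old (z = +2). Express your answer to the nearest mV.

E_old = (61.4/2)·log₁₀(1.25/0.000174) = 118.39 mV
E_new = (61.4/2)·log₁₀(1.79/0.000174) = 123.18 mV
ΔE = 123.18 − (118.39) = 4.79 mV

5 mV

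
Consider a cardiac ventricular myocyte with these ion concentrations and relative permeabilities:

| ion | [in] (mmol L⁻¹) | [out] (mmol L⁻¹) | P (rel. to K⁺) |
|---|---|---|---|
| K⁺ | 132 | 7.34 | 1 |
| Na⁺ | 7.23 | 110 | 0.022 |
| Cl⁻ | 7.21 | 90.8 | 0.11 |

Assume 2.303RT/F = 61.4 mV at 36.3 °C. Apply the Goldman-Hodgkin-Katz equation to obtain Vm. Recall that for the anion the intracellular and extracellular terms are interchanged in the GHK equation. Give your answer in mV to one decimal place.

Vm = 61.4 · log₁₀[(Σ P·[cation]ₒ + Σ P·[anion]ᵢ) / (Σ P·[cation]ᵢ + Σ P·[anion]ₒ)]
Numerator = 1×7.34 + 0.022×110 + 0.11×7.21 = 10.55
Denominator = 1×132 + 0.022×7.23 + 0.11×90.8 = 142.1
Vm = 61.4 · log₁₀(0.074241) = 61.4 × (-1.1294) = -69.34 mV

-69.3 mV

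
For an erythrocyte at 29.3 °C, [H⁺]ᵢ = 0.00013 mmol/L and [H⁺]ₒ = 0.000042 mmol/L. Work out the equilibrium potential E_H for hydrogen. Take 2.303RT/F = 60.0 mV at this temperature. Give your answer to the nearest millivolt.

E = (60.0/z) · log₁₀([H⁺]_out/[H⁺]_in) with z = +1.
= (60.0/1) · log₁₀(0.000042/0.00013) = 60.00 · log₁₀(0.3231)
= 60.00 · (-0.4907) = -29.44 mV

-29 mV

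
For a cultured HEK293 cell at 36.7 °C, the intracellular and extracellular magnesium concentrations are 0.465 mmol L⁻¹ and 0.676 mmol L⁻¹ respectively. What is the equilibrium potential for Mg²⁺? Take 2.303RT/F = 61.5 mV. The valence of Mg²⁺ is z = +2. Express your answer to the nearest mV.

5 mV

E = (61.5/z) · log₁₀([Mg²⁺]_out/[Mg²⁺]_in) with z = +2.
= (61.5/2) · log₁₀(0.676/0.465) = 30.75 · log₁₀(1.454)
= 30.75 · (0.1625) = 5.00 mV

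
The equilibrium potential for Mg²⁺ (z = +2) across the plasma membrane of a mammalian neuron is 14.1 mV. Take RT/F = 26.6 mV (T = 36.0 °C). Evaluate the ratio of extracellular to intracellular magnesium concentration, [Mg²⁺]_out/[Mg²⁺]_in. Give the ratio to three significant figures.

2.89

ln([out]/[in]) = E·z/(26.6) = 14.1 × 2 / 26.6 = 1.0602
[out]/[in] = e^(1.0602) = 2.887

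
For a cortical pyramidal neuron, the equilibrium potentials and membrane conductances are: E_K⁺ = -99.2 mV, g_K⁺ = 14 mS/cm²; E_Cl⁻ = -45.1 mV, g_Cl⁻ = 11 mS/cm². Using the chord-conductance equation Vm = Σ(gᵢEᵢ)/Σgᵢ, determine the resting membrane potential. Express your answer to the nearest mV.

Σ gᵢEᵢ = 14·(-99.2) + 11·(-45.1) = -1884.90
Σ gᵢ = 14 + 11 = 25
Vm = -1884.90 / 25 = -75.40 mV

-75 mV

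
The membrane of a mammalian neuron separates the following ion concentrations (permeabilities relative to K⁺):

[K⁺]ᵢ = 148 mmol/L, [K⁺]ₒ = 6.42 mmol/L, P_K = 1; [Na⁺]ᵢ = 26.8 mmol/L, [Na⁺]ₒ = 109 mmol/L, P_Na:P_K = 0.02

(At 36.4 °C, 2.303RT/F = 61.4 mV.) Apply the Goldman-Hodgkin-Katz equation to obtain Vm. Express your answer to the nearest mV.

-76 mV

Vm = 61.4 · log₁₀[(Σ P·[cation]ₒ + Σ P·[anion]ᵢ) / (Σ P·[cation]ᵢ + Σ P·[anion]ₒ)]
Numerator = 1×6.42 + 0.02×109 = 8.6
Denominator = 1×148 + 0.02×26.8 = 148.5
Vm = 61.4 · log₁₀(0.057898) = 61.4 × (-1.2373) = -75.97 mV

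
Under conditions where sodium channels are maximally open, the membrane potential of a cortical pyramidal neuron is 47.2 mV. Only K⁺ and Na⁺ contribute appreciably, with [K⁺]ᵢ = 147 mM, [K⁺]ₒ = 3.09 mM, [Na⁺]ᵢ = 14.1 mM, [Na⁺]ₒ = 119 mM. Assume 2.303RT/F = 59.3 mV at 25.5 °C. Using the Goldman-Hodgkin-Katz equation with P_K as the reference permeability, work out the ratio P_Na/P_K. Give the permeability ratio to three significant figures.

Let α = P_Na/P_K. GHK: Vm = 59.3·log₁₀[(Kₒ + α·Naₒ)/(Kᵢ + α·Naᵢ)].
10^(Vm/59.3) = 10^(47.2/59.3) = 6.251
So 6.251·(Kᵢ + α·Naᵢ) = Kₒ + α·Naₒ → α = (6.251·147.0 − 3.09) / (119.0 − 6.251·14.1)
α = (918.9 − 3.09) / (119.0 − 88.14) = 915.8/30.86 = 29.68

29.7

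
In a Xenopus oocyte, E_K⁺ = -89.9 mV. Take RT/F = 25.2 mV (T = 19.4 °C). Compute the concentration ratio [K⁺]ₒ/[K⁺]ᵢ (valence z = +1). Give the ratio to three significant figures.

0.0282

ln([out]/[in]) = E·z/(25.2) = -89.9 × 1 / 25.2 = -3.5675
[out]/[in] = e^(-3.5675) = 0.02823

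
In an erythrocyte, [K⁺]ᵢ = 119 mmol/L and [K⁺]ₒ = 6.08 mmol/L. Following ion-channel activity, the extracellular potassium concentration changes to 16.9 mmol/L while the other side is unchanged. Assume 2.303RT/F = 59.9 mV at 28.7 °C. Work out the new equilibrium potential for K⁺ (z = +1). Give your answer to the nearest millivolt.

After the shift: [K⁺]_out = 16.9, [K⁺]_in = 119 mmol/L.
E_new = (59.9/1)·log₁₀(16.9/119) = 59.90 · (-0.8477) = -50.77 mV

-51 mV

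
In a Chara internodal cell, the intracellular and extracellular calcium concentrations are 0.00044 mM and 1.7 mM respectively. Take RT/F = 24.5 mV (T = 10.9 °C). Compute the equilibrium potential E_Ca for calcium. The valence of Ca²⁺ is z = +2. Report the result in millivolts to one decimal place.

E = (24.5/z) · ln([Ca²⁺]_out/[Ca²⁺]_in) with z = +2.
= (24.5/2) · ln(1.7/0.00044) = 12.25 · ln(3864)
= 12.25 · (8.2594) = 101.18 mV

101.2 mV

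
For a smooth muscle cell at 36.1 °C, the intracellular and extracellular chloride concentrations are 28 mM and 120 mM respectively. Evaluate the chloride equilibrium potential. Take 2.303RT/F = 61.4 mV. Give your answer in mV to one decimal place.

-38.8 mV

E = (61.4/z) · log₁₀([Cl⁻]_out/[Cl⁻]_in) with z = -1.
For an anion, dividing by z = -1 reverses the sign.
= (61.4/-1) · log₁₀(120/28) = -61.40 · log₁₀(4.286)
= -61.40 · (0.6320) = -38.81 mV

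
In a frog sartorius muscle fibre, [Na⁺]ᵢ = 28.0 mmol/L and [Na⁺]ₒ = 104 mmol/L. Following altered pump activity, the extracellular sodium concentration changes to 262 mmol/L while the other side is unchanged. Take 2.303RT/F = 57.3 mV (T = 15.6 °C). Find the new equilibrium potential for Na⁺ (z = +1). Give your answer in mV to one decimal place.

55.6 mV

After the shift: [Na⁺]_out = 262, [Na⁺]_in = 28.0 mmol/L.
E_new = (57.3/1)·log₁₀(262/28.0) = 57.30 · (0.9711) = 55.65 mV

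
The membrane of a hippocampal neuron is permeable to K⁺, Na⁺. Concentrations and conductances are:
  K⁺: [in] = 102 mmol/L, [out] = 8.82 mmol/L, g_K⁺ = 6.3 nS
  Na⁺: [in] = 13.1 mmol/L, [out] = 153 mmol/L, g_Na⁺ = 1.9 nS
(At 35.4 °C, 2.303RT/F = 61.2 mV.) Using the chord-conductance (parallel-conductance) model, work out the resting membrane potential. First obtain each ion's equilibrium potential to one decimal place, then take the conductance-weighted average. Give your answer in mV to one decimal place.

-34.9 mV

E_K⁺ = (61.2/1)·log₁₀(8.82/102) = -65.1 mV
E_Na⁺ = (61.2/1)·log₁₀(153/13.1) = 65.3 mV
Vm = (Σ gᵢEᵢ)/(Σ gᵢ) = (6.3·-65.1 + 1.9·65.3) / (6.3 + 1.9)
= -286.06 / 8.2 = -34.89 mV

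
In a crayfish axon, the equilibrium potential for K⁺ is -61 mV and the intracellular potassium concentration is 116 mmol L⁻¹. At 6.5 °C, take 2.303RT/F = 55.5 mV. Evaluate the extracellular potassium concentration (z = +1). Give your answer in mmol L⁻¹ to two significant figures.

Nernst: E = (55.5/1) · log₁₀([out]/[in]), so log₁₀([out]/[in]) = -61.0 × 1 / 55.5 = -1.0991.
[out]/[in] = 10^(-1.0991) = 0.0796.
[out] = 0.0796 × 116 = 9.233 mmol L⁻¹.

9.2 mmol L⁻¹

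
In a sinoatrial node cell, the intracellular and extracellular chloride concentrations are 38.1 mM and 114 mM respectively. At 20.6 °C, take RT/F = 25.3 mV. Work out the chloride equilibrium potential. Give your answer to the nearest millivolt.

-28 mV

E = (25.3/z) · ln([Cl⁻]_out/[Cl⁻]_in) with z = -1.
For an anion, dividing by z = -1 reverses the sign.
= (25.3/-1) · ln(114/38.1) = -25.30 · ln(2.992)
= -25.30 · (1.0960) = -27.73 mV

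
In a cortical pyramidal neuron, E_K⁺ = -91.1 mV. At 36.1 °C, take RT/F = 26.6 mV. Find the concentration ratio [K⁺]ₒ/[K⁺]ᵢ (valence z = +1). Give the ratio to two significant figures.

ln([out]/[in]) = E·z/(26.6) = -91.1 × 1 / 26.6 = -3.4248
[out]/[in] = e^(-3.4248) = 0.03256

0.033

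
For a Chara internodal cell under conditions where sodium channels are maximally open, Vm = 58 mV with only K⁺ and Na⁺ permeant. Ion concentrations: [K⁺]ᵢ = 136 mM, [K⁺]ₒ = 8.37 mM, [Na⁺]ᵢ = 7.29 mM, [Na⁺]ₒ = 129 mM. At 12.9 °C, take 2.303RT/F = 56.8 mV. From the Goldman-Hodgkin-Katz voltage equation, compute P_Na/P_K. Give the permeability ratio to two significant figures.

Let α = P_Na/P_K. GHK: Vm = 56.8·log₁₀[(Kₒ + α·Naₒ)/(Kᵢ + α·Naᵢ)].
10^(Vm/56.8) = 10^(58.0/56.8) = 10.498
So 10.498·(Kᵢ + α·Naᵢ) = Kₒ + α·Naₒ → α = (10.498·136.0 − 8.37) / (129.0 − 10.498·7.29)
α = (1428 − 8.37) / (129.0 − 76.53) = 1419/52.47 = 27.05

27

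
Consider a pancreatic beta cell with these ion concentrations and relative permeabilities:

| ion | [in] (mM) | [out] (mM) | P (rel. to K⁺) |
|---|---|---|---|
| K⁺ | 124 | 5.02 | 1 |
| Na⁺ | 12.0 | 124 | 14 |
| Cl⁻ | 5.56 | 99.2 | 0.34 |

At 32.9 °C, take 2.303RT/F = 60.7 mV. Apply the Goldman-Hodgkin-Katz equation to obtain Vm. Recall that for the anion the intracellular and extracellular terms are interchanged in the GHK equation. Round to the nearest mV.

44 mV

Vm = 60.7 · log₁₀[(Σ P·[cation]ₒ + Σ P·[anion]ᵢ) / (Σ P·[cation]ᵢ + Σ P·[anion]ₒ)]
Numerator = 1×5.02 + 14×124 + 0.34×5.56 = 1743
Denominator = 1×124 + 14×12.0 + 0.34×99.2 = 325.7
Vm = 60.7 · log₁₀(5.3508) = 60.7 × (0.7284) = 44.22 mV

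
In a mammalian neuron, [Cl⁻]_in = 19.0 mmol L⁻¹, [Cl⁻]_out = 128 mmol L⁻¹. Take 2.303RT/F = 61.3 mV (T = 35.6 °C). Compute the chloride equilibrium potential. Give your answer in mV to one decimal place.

-50.8 mV

E = (61.3/z) · log₁₀([Cl⁻]_out/[Cl⁻]_in) with z = -1.
For an anion, dividing by z = -1 reverses the sign.
= (61.3/-1) · log₁₀(128/19.0) = -61.30 · log₁₀(6.737)
= -61.30 · (0.8285) = -50.78 mV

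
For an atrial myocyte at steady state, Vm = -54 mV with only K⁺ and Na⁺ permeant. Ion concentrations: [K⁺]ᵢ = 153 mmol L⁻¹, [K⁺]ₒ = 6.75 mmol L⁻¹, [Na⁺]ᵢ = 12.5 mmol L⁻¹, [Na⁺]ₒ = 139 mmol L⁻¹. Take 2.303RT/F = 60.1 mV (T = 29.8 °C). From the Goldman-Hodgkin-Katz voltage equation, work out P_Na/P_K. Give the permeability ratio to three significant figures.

Let α = P_Na/P_K. GHK: Vm = 60.1·log₁₀[(Kₒ + α·Naₒ)/(Kᵢ + α·Naᵢ)].
10^(Vm/60.1) = 10^(-54.0/60.1) = 0.12633
So 0.12633·(Kᵢ + α·Naᵢ) = Kₒ + α·Naₒ → α = (0.12633·153.0 − 6.75) / (139.0 − 0.12633·12.5)
α = (19.33 − 6.75) / (139.0 − 1.579) = 12.58/137.4 = 0.09153

0.0915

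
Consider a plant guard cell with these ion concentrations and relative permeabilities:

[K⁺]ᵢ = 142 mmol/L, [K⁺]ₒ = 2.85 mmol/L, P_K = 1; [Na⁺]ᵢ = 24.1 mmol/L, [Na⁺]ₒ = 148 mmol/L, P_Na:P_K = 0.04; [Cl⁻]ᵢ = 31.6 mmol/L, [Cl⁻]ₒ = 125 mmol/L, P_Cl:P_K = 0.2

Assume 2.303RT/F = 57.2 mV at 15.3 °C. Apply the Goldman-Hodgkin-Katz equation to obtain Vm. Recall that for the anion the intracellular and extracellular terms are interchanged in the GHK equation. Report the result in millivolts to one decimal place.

Vm = 57.2 · log₁₀[(Σ P·[cation]ₒ + Σ P·[anion]ᵢ) / (Σ P·[cation]ᵢ + Σ P·[anion]ₒ)]
Numerator = 1×2.85 + 0.04×148 + 0.2×31.6 = 15.09
Denominator = 1×142 + 0.04×24.1 + 0.2×125 = 168
Vm = 57.2 · log₁₀(0.089841) = 57.2 × (-1.0465) = -59.86 mV

-59.9 mV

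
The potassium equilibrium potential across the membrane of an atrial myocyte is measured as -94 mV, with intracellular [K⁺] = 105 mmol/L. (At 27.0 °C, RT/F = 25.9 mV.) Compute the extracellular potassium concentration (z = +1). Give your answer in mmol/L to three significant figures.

Nernst: E = (25.9/1) · ln([out]/[in]), so ln([out]/[in]) = -94.0 × 1 / 25.9 = -3.6293.
[out]/[in] = e^(-3.6293) = 0.02653.
[out] = 0.02653 × 105 = 2.786 mmol/L.

2.79 mmol/L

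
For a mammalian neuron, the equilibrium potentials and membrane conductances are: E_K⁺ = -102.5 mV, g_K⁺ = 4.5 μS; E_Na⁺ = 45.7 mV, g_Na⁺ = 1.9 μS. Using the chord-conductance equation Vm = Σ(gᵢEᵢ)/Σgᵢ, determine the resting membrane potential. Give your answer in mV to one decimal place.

-58.5 mV

Σ gᵢEᵢ = 4.5·(-102.5) + 1.9·(45.7) = -374.42
Σ gᵢ = 4.5 + 1.9 = 6.4
Vm = -374.42 / 6.4 = -58.50 mV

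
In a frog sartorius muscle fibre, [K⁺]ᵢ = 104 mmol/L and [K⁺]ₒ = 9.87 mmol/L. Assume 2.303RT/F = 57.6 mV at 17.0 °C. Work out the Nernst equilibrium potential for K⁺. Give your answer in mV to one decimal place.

E = (57.6/z) · log₁₀([K⁺]_out/[K⁺]_in) with z = +1.
= (57.6/1) · log₁₀(9.87/104) = 57.60 · log₁₀(0.0949)
= 57.60 · (-1.0227) = -58.91 mV

-58.9 mV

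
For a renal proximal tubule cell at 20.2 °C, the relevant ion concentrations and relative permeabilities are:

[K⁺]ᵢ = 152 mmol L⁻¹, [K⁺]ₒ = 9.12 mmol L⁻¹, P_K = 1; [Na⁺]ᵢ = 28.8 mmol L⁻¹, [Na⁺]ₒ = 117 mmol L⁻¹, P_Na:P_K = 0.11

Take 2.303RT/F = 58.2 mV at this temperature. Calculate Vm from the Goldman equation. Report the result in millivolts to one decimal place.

Vm = 58.2 · log₁₀[(Σ P·[cation]ₒ + Σ P·[anion]ᵢ) / (Σ P·[cation]ᵢ + Σ P·[anion]ₒ)]
Numerator = 1×9.12 + 0.11×117 = 21.99
Denominator = 1×152 + 0.11×28.8 = 155.2
Vm = 58.2 · log₁₀(0.14172) = 58.2 × (-0.8486) = -49.39 mV

-49.4 mV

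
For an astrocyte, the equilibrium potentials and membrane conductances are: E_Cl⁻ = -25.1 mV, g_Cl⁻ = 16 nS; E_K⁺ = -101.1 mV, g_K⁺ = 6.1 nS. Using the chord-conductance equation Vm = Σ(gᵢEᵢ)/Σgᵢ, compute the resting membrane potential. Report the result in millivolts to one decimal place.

-46.1 mV

Σ gᵢEᵢ = 16·(-25.1) + 6.1·(-101.1) = -1018.31
Σ gᵢ = 16 + 6.1 = 22.1
Vm = -1018.31 / 22.1 = -46.08 mV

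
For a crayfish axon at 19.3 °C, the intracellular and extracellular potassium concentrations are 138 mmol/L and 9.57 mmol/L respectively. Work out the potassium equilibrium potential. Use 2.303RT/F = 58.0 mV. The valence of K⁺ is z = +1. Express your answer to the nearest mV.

-67 mV

E = (58.0/z) · log₁₀([K⁺]_out/[K⁺]_in) with z = +1.
= (58.0/1) · log₁₀(9.57/138) = 58.00 · log₁₀(0.06935)
= 58.00 · (-1.1590) = -67.22 mV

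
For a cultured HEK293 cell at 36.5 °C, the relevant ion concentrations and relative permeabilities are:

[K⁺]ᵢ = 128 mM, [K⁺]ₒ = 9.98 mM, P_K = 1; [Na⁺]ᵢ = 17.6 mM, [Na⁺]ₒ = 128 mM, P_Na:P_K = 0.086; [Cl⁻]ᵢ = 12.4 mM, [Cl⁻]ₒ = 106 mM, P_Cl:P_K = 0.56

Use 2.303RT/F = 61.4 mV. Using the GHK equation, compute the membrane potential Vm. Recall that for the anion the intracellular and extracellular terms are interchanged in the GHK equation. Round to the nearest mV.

-51 mV

Vm = 61.4 · log₁₀[(Σ P·[cation]ₒ + Σ P·[anion]ᵢ) / (Σ P·[cation]ᵢ + Σ P·[anion]ₒ)]
Numerator = 1×9.98 + 0.086×128 + 0.56×12.4 = 27.93
Denominator = 1×128 + 0.086×17.6 + 0.56×106 = 188.9
Vm = 61.4 · log₁₀(0.14789) = 61.4 × (-0.8301) = -50.97 mV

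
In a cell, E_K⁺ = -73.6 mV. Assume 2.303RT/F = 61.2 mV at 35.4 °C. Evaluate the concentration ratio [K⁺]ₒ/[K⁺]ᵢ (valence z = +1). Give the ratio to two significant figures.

0.063

log₁₀([out]/[in]) = E·z/(61.2) = -73.6 × 1 / 61.2 = -1.2026
[out]/[in] = 10^(-1.2026) = 0.06272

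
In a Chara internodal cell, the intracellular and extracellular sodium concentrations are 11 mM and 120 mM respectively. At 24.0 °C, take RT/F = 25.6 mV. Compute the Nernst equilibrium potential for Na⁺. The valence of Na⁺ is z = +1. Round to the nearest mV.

E = (25.6/z) · ln([Na⁺]_out/[Na⁺]_in) with z = +1.
= (25.6/1) · ln(120/11) = 25.60 · ln(10.91)
= 25.60 · (2.3896) = 61.17 mV

61 mV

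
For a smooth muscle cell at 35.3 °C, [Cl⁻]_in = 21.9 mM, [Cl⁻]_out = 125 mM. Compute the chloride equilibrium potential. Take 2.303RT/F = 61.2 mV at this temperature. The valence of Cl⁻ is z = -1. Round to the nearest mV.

-46 mV

E = (61.2/z) · log₁₀([Cl⁻]_out/[Cl⁻]_in) with z = -1.
For an anion, dividing by z = -1 reverses the sign.
= (61.2/-1) · log₁₀(125/21.9) = -61.20 · log₁₀(5.708)
= -61.20 · (0.7565) = -46.30 mV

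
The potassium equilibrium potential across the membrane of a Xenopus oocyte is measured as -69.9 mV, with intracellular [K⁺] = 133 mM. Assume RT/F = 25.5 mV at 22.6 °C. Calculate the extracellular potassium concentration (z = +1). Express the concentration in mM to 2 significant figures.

Nernst: E = (25.5/1) · ln([out]/[in]), so ln([out]/[in]) = -69.9 × 1 / 25.5 = -2.7412.
[out]/[in] = e^(-2.7412) = 0.06449.
[out] = 0.06449 × 133 = 8.578 mM.

8.6 mM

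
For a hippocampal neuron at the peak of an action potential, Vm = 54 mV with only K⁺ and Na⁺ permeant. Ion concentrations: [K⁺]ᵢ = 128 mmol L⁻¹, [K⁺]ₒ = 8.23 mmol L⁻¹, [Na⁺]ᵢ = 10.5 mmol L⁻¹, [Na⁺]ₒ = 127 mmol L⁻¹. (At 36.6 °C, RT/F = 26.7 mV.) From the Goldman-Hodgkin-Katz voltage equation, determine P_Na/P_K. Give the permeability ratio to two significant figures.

Let α = P_Na/P_K. GHK: Vm = 26.7·ln[(Kₒ + α·Naₒ)/(Kᵢ + α·Naᵢ)].
e^(Vm/26.7) = e^(54.0/26.7) = 7.557
So 7.557·(Kᵢ + α·Naᵢ) = Kₒ + α·Naₒ → α = (7.557·128.0 − 8.23) / (127.0 − 7.557·10.5)
α = (967.3 − 8.23) / (127.0 − 79.35) = 959.1/47.65 = 20.13

20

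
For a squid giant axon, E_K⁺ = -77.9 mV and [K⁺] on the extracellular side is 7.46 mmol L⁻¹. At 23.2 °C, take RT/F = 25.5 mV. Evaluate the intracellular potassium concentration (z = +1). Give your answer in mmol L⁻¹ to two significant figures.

160 mmol L⁻¹

Nernst: E = (25.5/1) · ln([out]/[in]), so ln([out]/[in]) = -77.9 × 1 / 25.5 = -3.0549.
[out]/[in] = e^(-3.0549) = 0.04713.
[in] = 7.46 / 0.04713 = 158.3 mmol L⁻¹.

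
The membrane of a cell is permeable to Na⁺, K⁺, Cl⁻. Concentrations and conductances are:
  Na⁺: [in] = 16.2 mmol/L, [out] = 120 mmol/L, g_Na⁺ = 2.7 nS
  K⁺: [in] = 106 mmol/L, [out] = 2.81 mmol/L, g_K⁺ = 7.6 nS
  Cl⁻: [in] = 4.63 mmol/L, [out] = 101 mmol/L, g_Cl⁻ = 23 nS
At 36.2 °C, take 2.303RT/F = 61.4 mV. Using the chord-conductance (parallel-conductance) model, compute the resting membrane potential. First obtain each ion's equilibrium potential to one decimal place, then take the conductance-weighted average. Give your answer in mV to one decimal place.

-74.5 mV

E_Na⁺ = (61.4/1)·log₁₀(120/16.2) = 53.4 mV
E_K⁺ = (61.4/1)·log₁₀(2.81/106) = -96.8 mV
E_Cl⁻ = (61.4/-1)·log₁₀(101/4.63) = -82.2 mV
Vm = (Σ gᵢEᵢ)/(Σ gᵢ) = (2.7·53.4 + 7.6·-96.8 + 23·-82.2) / (2.7 + 7.6 + 23)
= -2482.10 / 33.3 = -74.54 mV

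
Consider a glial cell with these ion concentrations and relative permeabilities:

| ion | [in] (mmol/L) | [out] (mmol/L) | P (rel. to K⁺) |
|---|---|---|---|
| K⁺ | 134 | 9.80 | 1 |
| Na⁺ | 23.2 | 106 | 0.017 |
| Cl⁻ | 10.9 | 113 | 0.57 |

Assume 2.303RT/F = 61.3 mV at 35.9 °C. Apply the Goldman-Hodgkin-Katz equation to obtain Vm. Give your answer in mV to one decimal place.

-64.2 mV

Vm = 61.3 · log₁₀[(Σ P·[cation]ₒ + Σ P·[anion]ᵢ) / (Σ P·[cation]ᵢ + Σ P·[anion]ₒ)]
Numerator = 1×9.80 + 0.017×106 + 0.57×10.9 = 17.82
Denominator = 1×134 + 0.017×23.2 + 0.57×113 = 198.8
Vm = 61.3 · log₁₀(0.089611) = 61.3 × (-1.0476) = -64.22 mV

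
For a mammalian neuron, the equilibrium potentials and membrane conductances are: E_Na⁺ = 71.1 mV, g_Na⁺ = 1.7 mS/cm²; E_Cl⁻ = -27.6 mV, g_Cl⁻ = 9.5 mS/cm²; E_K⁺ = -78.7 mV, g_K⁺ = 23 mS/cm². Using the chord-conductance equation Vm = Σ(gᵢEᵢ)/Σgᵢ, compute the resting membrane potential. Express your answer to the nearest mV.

Σ gᵢEᵢ = 1.7·(71.1) + 9.5·(-27.6) + 23·(-78.7) = -1951.43
Σ gᵢ = 1.7 + 9.5 + 23 = 34.2
Vm = -1951.43 / 34.2 = -57.06 mV

-57 mV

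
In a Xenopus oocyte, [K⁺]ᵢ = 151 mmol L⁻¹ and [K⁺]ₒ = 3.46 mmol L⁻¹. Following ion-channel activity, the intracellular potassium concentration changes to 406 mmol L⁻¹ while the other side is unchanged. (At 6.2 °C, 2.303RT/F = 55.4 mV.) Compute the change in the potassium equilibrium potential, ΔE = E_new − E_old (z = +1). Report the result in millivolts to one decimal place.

E_old = (55.4/1)·log₁₀(3.46/151) = -90.85 mV
E_new = (55.4/1)·log₁₀(3.46/406) = -114.65 mV
ΔE = -114.65 − (-90.85) = -23.80 mV

-23.8 mV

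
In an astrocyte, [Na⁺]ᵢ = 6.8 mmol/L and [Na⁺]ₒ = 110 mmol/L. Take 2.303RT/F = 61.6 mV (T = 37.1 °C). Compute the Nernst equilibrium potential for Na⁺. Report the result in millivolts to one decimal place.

E = (61.6/z) · log₁₀([Na⁺]_out/[Na⁺]_in) with z = +1.
= (61.6/1) · log₁₀(110/6.8) = 61.60 · log₁₀(16.18)
= 61.60 · (1.2089) = 74.47 mV

74.5 mV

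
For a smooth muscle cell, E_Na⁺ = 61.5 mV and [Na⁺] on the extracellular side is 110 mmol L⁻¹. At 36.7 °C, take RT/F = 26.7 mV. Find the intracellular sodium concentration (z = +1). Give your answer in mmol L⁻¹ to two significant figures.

Nernst: E = (26.7/1) · ln([out]/[in]), so ln([out]/[in]) = 61.5 × 1 / 26.7 = 2.3034.
[out]/[in] = e^(2.3034) = 10.01.
[in] = 110 / 10.01 = 10.99 mmol L⁻¹.

11 mmol L⁻¹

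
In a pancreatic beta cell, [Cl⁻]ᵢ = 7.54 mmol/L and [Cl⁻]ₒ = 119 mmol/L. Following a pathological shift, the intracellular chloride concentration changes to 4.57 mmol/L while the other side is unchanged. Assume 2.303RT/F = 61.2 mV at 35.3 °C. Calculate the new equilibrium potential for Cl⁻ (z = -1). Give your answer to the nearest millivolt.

After the shift: [Cl⁻]_out = 119, [Cl⁻]_in = 4.57 mmol/L.
E_new = (61.2/-1)·log₁₀(119/4.57) = -61.20 · (1.4156) = -86.64 mV

-87 mV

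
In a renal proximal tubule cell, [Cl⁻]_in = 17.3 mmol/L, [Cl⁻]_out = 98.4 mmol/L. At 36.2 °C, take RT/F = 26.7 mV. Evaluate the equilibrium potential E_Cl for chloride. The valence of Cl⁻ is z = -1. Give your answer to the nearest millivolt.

E = (26.7/z) · ln([Cl⁻]_out/[Cl⁻]_in) with z = -1.
For an anion, dividing by z = -1 reverses the sign.
= (26.7/-1) · ln(98.4/17.3) = -26.70 · ln(5.688)
= -26.70 · (1.7383) = -46.41 mV

-46 mV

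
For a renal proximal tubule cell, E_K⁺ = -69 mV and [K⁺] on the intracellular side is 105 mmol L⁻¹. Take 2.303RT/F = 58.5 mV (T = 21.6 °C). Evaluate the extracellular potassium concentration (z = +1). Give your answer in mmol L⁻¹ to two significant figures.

6.9 mmol L⁻¹

Nernst: E = (58.5/1) · log₁₀([out]/[in]), so log₁₀([out]/[in]) = -69.0 × 1 / 58.5 = -1.1795.
[out]/[in] = 10^(-1.1795) = 0.06615.
[out] = 0.06615 × 105 = 6.945 mmol L⁻¹.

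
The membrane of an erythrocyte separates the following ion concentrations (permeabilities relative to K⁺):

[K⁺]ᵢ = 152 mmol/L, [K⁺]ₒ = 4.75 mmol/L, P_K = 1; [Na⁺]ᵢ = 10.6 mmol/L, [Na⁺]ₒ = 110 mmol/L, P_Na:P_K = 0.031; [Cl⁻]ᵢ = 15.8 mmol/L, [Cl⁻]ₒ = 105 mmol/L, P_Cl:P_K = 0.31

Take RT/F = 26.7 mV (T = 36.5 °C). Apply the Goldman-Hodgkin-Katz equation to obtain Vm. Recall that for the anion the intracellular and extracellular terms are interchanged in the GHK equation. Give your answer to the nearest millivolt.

-71 mV

Vm = 26.7 · ln[(Σ P·[cation]ₒ + Σ P·[anion]ᵢ) / (Σ P·[cation]ᵢ + Σ P·[anion]ₒ)]
Numerator = 1×4.75 + 0.031×110 + 0.31×15.8 = 13.06
Denominator = 1×152 + 0.031×10.6 + 0.31×105 = 184.9
Vm = 26.7 · ln(0.07063) = 26.7 × (-2.6503) = -70.76 mV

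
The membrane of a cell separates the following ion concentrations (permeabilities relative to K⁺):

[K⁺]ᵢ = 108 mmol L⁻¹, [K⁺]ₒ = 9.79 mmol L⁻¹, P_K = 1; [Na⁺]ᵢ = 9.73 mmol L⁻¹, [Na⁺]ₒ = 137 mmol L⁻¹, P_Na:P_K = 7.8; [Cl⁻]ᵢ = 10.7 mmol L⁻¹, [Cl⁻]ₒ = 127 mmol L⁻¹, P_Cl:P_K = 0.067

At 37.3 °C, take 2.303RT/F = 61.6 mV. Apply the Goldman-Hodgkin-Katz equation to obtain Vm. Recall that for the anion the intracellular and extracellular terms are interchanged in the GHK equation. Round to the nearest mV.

Vm = 61.6 · log₁₀[(Σ P·[cation]ₒ + Σ P·[anion]ᵢ) / (Σ P·[cation]ᵢ + Σ P·[anion]ₒ)]
Numerator = 1×9.79 + 7.8×137 + 0.067×10.7 = 1079
Denominator = 1×108 + 7.8×9.73 + 0.067×127 = 192.4
Vm = 61.6 · log₁₀(5.6086) = 61.6 × (0.7489) = 46.13 mV

46 mV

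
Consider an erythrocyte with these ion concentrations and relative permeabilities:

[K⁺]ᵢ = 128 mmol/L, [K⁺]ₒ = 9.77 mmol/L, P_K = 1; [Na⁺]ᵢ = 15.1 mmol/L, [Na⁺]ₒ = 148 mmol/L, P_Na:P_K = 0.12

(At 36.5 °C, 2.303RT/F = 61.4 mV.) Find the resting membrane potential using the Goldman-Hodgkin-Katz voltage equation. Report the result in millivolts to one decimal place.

-41.4 mV

Vm = 61.4 · log₁₀[(Σ P·[cation]ₒ + Σ P·[anion]ᵢ) / (Σ P·[cation]ᵢ + Σ P·[anion]ₒ)]
Numerator = 1×9.77 + 0.12×148 = 27.53
Denominator = 1×128 + 0.12×15.1 = 129.8
Vm = 61.4 · log₁₀(0.21208) = 61.4 × (-0.6735) = -41.35 mV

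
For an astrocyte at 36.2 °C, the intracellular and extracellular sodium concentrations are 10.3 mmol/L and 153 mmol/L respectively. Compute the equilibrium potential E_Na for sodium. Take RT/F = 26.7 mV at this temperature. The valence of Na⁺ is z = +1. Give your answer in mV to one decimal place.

72.0 mV

E = (26.7/z) · ln([Na⁺]_out/[Na⁺]_in) with z = +1.
= (26.7/1) · ln(153/10.3) = 26.70 · ln(14.85)
= 26.70 · (2.6983) = 72.04 mV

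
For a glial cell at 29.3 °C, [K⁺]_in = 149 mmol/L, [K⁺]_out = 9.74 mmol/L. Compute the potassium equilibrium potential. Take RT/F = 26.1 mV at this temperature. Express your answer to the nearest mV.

E = (26.1/z) · ln([K⁺]_out/[K⁺]_in) with z = +1.
= (26.1/1) · ln(9.74/149) = 26.10 · ln(0.06537)
= 26.10 · (-2.7277) = -71.19 mV

-71 mV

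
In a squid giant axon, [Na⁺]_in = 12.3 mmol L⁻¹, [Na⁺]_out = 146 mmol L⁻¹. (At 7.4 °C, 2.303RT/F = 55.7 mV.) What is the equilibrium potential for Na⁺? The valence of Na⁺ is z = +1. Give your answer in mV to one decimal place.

E = (55.7/z) · log₁₀([Na⁺]_out/[Na⁺]_in) with z = +1.
= (55.7/1) · log₁₀(146/12.3) = 55.70 · log₁₀(11.87)
= 55.70 · (1.0744) = 59.85 mV

59.8 mV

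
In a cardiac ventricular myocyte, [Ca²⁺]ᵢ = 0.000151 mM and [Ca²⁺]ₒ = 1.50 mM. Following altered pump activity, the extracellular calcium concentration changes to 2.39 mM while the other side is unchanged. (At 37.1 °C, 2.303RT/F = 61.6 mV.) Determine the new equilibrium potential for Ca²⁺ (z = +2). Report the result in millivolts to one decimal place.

After the shift: [Ca²⁺]_out = 2.39, [Ca²⁺]_in = 0.000151 mM.
E_new = (61.6/2)·log₁₀(2.39/0.000151) = 30.80 · (4.1994) = 129.34 mV

129.3 mV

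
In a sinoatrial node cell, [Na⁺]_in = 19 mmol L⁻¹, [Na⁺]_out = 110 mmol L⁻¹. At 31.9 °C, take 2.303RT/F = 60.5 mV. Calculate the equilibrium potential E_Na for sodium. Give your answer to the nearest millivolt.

46 mV

E = (60.5/z) · log₁₀([Na⁺]_out/[Na⁺]_in) with z = +1.
= (60.5/1) · log₁₀(110/19) = 60.50 · log₁₀(5.789)
= 60.50 · (0.7626) = 46.14 mV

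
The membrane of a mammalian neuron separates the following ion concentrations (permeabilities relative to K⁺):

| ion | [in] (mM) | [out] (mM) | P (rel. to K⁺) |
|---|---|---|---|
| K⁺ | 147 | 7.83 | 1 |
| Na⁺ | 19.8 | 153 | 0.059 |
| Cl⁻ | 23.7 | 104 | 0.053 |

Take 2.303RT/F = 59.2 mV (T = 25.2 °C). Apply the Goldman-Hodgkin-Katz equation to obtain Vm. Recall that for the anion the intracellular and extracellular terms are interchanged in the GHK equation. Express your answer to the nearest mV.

Vm = 59.2 · log₁₀[(Σ P·[cation]ₒ + Σ P·[anion]ᵢ) / (Σ P·[cation]ᵢ + Σ P·[anion]ₒ)]
Numerator = 1×7.83 + 0.059×153 + 0.053×23.7 = 18.11
Denominator = 1×147 + 0.059×19.8 + 0.053×104 = 153.7
Vm = 59.2 · log₁₀(0.11786) = 59.2 × (-0.9286) = -54.97 mV

-55 mV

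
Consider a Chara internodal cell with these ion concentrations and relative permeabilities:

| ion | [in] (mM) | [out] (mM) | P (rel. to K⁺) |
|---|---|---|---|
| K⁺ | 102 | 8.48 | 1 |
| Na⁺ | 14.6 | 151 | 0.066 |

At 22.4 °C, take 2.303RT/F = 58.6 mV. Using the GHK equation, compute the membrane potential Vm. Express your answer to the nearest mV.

Vm = 58.6 · log₁₀[(Σ P·[cation]ₒ + Σ P·[anion]ᵢ) / (Σ P·[cation]ᵢ + Σ P·[anion]ₒ)]
Numerator = 1×8.48 + 0.066×151 = 18.45
Denominator = 1×102 + 0.066×14.6 = 103
Vm = 58.6 · log₁₀(0.17915) = 58.6 × (-0.7468) = -43.76 mV

-44 mV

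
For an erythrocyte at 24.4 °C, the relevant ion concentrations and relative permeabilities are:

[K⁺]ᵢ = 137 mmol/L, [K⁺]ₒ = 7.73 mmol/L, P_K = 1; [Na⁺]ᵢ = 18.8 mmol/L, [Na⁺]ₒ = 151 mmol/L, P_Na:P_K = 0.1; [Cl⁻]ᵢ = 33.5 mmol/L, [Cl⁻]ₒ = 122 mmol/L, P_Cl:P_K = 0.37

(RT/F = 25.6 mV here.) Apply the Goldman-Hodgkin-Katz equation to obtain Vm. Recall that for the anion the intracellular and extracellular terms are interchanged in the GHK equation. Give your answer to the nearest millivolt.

-42 mV

Vm = 25.6 · ln[(Σ P·[cation]ₒ + Σ P·[anion]ᵢ) / (Σ P·[cation]ᵢ + Σ P·[anion]ₒ)]
Numerator = 1×7.73 + 0.1×151 + 0.37×33.5 = 35.23
Denominator = 1×137 + 0.1×18.8 + 0.37×122 = 184
Vm = 25.6 · ln(0.19142) = 25.6 × (-1.6533) = -42.32 mV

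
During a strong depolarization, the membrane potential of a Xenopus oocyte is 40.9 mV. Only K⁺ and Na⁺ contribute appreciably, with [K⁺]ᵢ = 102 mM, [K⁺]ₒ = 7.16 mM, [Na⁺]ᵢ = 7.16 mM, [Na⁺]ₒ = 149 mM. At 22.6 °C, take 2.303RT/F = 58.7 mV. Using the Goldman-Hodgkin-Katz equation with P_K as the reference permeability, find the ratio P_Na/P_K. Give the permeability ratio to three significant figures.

4.41

Let α = P_Na/P_K. GHK: Vm = 58.7·log₁₀[(Kₒ + α·Naₒ)/(Kᵢ + α·Naᵢ)].
10^(Vm/58.7) = 10^(40.9/58.7) = 4.9747
So 4.9747·(Kᵢ + α·Naᵢ) = Kₒ + α·Naₒ → α = (4.9747·102.0 − 7.16) / (149.0 − 4.9747·7.16)
α = (507.4 − 7.16) / (149.0 − 35.62) = 500.3/113.4 = 4.412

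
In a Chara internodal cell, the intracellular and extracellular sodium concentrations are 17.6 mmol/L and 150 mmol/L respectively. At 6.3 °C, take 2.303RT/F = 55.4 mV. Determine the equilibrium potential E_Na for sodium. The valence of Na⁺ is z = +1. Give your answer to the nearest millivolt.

52 mV

E = (55.4/z) · log₁₀([Na⁺]_out/[Na⁺]_in) with z = +1.
= (55.4/1) · log₁₀(150/17.6) = 55.40 · log₁₀(8.523)
= 55.40 · (0.9306) = 51.55 mV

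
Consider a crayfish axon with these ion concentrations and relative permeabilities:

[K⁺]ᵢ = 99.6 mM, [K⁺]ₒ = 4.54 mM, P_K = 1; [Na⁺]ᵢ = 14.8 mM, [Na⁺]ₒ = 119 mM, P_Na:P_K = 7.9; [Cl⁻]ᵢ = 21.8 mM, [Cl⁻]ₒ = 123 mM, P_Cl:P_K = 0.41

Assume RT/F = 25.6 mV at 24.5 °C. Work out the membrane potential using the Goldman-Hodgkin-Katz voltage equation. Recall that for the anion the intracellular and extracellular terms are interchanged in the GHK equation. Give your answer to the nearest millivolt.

33 mV

Vm = 25.6 · ln[(Σ P·[cation]ₒ + Σ P·[anion]ᵢ) / (Σ P·[cation]ᵢ + Σ P·[anion]ₒ)]
Numerator = 1×4.54 + 7.9×119 + 0.41×21.8 = 953.6
Denominator = 1×99.6 + 7.9×14.8 + 0.41×123 = 266.9
Vm = 25.6 · ln(3.5721) = 25.6 × (1.2732) = 32.59 mV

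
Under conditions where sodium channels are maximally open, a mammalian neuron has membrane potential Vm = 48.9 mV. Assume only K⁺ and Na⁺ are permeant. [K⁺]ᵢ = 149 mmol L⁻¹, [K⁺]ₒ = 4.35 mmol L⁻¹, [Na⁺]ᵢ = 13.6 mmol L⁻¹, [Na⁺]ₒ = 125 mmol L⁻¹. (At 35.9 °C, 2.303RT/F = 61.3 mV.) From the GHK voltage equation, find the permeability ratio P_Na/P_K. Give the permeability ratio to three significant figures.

Let α = P_Na/P_K. GHK: Vm = 61.3·log₁₀[(Kₒ + α·Naₒ)/(Kᵢ + α·Naᵢ)].
10^(Vm/61.3) = 10^(48.9/61.3) = 6.2765
So 6.2765·(Kᵢ + α·Naᵢ) = Kₒ + α·Naₒ → α = (6.2765·149.0 − 4.35) / (125.0 − 6.2765·13.6)
α = (935.2 − 4.35) / (125.0 − 85.36) = 930.8/39.64 = 23.48

23.5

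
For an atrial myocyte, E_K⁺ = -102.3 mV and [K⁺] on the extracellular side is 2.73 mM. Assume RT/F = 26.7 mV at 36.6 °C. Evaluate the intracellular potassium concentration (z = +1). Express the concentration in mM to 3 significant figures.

126 mM

Nernst: E = (26.7/1) · ln([out]/[in]), so ln([out]/[in]) = -102.3 × 1 / 26.7 = -3.8315.
[out]/[in] = e^(-3.8315) = 0.02168.
[in] = 2.73 / 0.02168 = 125.9 mM.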